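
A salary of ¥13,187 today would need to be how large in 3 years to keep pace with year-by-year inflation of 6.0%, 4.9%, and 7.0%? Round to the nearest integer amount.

¥15,690

Cumulative price-level factor: 1.060 × 1.049 × 1.070 = 1.1897758.
The nominal amount required is ¥13,187 scaled up by that factor.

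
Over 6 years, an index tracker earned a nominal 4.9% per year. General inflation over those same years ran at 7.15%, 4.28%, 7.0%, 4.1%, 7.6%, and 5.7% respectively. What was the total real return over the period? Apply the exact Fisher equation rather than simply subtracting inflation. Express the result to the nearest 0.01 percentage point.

Cumulative inflation factor: 1.0715 × 1.0428 × 1.070 × 1.041 × 1.076 × 1.057 ≈ 1.41552.
Nominal growth factor: 1.33246. Real growth factor = 1.33246 / 1.41552 ≈ 0.94132.
Total real return ≈ -5.8679%.

-5.87%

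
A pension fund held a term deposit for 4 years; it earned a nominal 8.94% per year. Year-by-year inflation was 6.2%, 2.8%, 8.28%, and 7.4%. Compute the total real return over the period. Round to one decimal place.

Cumulative inflation factor: 1.062 × 1.028 × 1.0828 × 1.074 ≈ 1.26961.
Nominal growth factor: 1.40848. Real growth factor = 1.40848 / 1.26961 ≈ 1.10938.
Total real return ≈ 10.9377%.

10.9%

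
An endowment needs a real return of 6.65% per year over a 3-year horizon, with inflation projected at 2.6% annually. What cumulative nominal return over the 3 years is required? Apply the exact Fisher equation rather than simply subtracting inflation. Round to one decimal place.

31.0%

Required annual nominal rate: (1+6.65%)(1+2.6%) − 1 = 9.4229%.
Cumulative over 3 years: (1 + 0.094229)^3 − 1 ≈ 0.31016.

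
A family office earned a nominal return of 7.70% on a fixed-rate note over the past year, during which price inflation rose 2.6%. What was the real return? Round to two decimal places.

4.97%

Real return via the Fisher equation: (1 + 7.70%)/(1 + 2.6%) − 1 = 1.0770/1.026 − 1 ≈ 0.04971.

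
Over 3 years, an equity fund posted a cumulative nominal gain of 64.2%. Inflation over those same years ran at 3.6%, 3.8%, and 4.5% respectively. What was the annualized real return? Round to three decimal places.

13.475%

Cumulative inflation factor: 1.036 × 1.038 × 1.045 ≈ 1.12376.
Nominal growth factor: 1.64200. Real growth factor = 1.64200 / 1.12376 ≈ 1.46117.
Annualized: 1.46117^(1/3) − 1 ≈ 0.13475.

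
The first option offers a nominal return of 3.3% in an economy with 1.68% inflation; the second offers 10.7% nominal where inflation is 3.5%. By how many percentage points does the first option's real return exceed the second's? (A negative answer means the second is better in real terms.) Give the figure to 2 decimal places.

-5.36

The first option real return: 1.033/1.0168 − 1 = 1.593%.
The second real return: 1.107/1.035 − 1 = 6.957%.
Difference: 1.593 − 6.957 = -5.364 pp.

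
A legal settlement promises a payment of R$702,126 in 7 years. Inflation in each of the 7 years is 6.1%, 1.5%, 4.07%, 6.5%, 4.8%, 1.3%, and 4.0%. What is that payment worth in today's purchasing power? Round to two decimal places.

Price-level factor over 7 years: 1.061 × 1.015 × 1.0407 × 1.065 × 1.048 × 1.013 × 1.040 ≈ 1.3178338412.
Purchasing power today: R$702,126 divided by that factor.

R$532,787.96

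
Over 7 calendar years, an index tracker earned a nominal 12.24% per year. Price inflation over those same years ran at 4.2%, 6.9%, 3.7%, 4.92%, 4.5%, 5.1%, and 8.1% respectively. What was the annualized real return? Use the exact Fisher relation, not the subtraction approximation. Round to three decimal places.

Cumulative inflation factor: 1.042 × 1.069 × 1.037 × 1.0492 × 1.045 × 1.051 × 1.081 ≈ 1.43889.
Nominal growth factor: 2.24406. Real growth factor = 2.24406 / 1.43889 ≈ 1.55958.
Annualized: 1.55958^(1/7) − 1 ≈ 0.06555.

6.555%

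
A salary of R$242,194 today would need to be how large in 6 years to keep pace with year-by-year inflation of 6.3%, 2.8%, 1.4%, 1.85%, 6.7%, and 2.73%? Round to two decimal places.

Cumulative price-level factor: 1.063 × 1.028 × 1.014 × 1.0185 × 1.067 × 1.0273 ≈ 1.2370494914.
The nominal amount required is R$242,194 scaled up by that factor.

R$299,605.96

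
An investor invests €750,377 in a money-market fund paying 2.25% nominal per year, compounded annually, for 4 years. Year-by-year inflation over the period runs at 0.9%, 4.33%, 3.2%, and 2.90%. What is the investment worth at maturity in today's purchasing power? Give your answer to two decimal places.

€733,731.79

Nominal value at maturity: €750,377 × (1 + 2.25%)^4 ≈ €820,224.58.
Price-level factor over 4 years: 1.009 × 1.0433 × 1.032 × 1.0290 ≈ 1.1178806677.
The maturity value deflated by that factor is the answer in today's purchasing power.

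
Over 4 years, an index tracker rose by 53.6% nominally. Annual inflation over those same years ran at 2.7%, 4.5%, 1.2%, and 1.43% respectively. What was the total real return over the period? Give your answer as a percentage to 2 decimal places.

39.43%

Cumulative inflation factor: 1.027 × 1.045 × 1.012 × 1.0143 ≈ 1.10162.
Nominal growth factor: 1.53600. Real growth factor = 1.53600 / 1.10162 ≈ 1.39430.
Total real return ≈ 39.4304%.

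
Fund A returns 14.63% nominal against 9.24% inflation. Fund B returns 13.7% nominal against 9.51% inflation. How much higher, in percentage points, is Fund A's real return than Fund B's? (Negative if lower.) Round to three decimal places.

1.108

Fund A real return: 1.1463/1.0924 − 1 = 4.9341%.
Fund B real return: 1.137/1.0951 − 1 = 3.8261%.
Difference: 4.9341 − 3.8261 = 1.1080 pp.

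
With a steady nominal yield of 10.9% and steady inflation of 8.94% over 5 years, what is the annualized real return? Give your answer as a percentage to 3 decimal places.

With constant rates the annual real return is the same each year: (1+10.9%)/(1+8.94%) − 1 = 0.01799.

1.799%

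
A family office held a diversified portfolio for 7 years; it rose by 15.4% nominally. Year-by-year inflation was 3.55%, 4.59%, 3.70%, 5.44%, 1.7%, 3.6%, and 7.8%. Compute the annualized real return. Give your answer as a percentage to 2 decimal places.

-2.16%

Cumulative inflation factor: 1.0355 × 1.0459 × 1.0370 × 1.0544 × 1.017 × 1.036 × 1.078 ≈ 1.34500.
Nominal growth factor: 1.15400. Real growth factor = 1.15400 / 1.34500 ≈ 0.85799.
Annualized: 0.85799^(1/7) − 1 ≈ -0.02164.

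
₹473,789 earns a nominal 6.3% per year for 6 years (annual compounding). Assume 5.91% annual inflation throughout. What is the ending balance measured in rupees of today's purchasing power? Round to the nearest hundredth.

₹484,353.85

Nominal value at maturity: ₹473,789 × (1 + 6.3%)^6 ≈ ₹683,572.47.
Price-level factor over 6 years: (1 + 5.91%)^6 ≈ 1.4113080159.
The maturity value deflated by that factor is the answer in today's purchasing power.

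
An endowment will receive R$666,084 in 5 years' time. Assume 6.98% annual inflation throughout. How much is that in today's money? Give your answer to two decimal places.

R$475,352.78

Price-level factor over 5 years: (1 + 6.98%)^5 ≈ 1.4012414246.
Purchasing power today: R$666,084 divided by that factor.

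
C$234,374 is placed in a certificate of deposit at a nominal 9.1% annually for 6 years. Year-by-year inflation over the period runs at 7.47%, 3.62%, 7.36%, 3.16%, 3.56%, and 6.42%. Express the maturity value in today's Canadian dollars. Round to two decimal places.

C$290,775.60

Nominal value at maturity: C$234,374 × (1 + 9.1%)^6 ≈ C$395,237.31.
Price-level factor over 6 years: 1.0747 × 1.0362 × 1.0736 × 1.0316 × 1.0356 × 1.0642 ≈ 1.3592519649.
The maturity value deflated by that factor is the answer in today's purchasing power.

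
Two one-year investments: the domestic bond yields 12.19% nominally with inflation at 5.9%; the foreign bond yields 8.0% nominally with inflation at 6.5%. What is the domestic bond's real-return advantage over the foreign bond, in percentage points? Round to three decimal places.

The domestic bond real return: 1.1219/1.059 − 1 = 5.9396%.
The foreign bond real return: 1.080/1.065 − 1 = 1.4085%.
Difference: 5.9396 − 1.4085 = 4.5311 pp.

4.531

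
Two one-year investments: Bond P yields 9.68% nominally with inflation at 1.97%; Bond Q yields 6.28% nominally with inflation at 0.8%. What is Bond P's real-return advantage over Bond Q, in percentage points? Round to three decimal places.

2.125

Bond P real return: 1.0968/1.0197 − 1 = 7.5610%.
Bond Q real return: 1.0628/1.008 − 1 = 5.4365%.
Difference: 7.5610 − 5.4365 = 2.1245 pp.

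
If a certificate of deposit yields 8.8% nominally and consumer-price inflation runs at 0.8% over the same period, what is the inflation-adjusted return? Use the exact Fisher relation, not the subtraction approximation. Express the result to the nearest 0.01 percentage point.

7.94%

Real return via the Fisher equation: (1 + 8.8%)/(1 + 0.8%) − 1 = 1.088/1.008 − 1 ≈ 0.07937.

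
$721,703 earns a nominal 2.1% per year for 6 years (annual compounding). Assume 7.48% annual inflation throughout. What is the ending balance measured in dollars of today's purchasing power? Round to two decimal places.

Nominal value at maturity: $721,703 × (1 + 2.1%)^6 ≈ $817,547.44.
Price-level factor over 6 years: (1 + 7.48%)^6 ≈ 1.5415795715.
Dividing the nominal maturity value by the price-level factor gives the value in today's money.

$530,331.00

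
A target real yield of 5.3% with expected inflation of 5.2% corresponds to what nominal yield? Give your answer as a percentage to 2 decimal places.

By the Fisher equation, 1 + r_nom = (1 + 5.3%)(1 + 5.2%) = 1.053 × 1.052 = 1.107756.
So r_nom = 10.7756%.

10.78%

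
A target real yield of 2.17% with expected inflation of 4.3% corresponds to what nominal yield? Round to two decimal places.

By the Fisher equation, 1 + r_nom = (1 + 2.17%)(1 + 4.3%) = 1.0217 × 1.043 = 1.0656331.
So r_nom = 6.56331%.

6.56%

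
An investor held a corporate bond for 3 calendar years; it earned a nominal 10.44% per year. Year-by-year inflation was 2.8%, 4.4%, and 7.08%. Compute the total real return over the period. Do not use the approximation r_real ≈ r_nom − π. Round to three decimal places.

17.213%

Cumulative inflation factor: 1.028 × 1.044 × 1.0708 ≈ 1.14922.
Nominal growth factor: 1.34704. Real growth factor = 1.34704 / 1.14922 ≈ 1.17213.
Total real return ≈ 17.2134%.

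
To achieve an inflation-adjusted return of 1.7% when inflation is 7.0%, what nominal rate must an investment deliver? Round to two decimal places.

8.82%

By the Fisher equation, 1 + r_nom = (1 + 1.7%)(1 + 7.0%) = 1.017 × 1.070 = 1.08819.
So r_nom = 8.819%.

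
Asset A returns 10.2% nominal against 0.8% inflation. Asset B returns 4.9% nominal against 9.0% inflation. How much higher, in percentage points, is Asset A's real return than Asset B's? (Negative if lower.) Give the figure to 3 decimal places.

Asset A real return: 1.102/1.008 − 1 = 9.3254%.
Asset B real return: 1.049/1.090 − 1 = -3.7615%.
Difference: 9.3254 − (-3.7615) = 13.0869 pp.

13.087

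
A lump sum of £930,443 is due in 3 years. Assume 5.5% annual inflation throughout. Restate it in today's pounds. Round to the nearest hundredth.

£792,377.97

Price-level factor over 3 years: (1 + 5.5%)^3 = 1.174241375.
Purchasing power today: £930,443 divided by that factor.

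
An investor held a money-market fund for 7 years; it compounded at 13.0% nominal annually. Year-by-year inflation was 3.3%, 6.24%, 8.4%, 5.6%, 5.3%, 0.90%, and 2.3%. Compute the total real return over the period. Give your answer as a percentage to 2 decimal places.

72.29%

Cumulative inflation factor: 1.033 × 1.0624 × 1.084 × 1.056 × 1.053 × 1.0090 × 1.023 ≈ 1.36545.
Nominal growth factor: 2.35261. Real growth factor = 2.35261 / 1.36545 ≈ 1.72295.
Total real return ≈ 72.2949%.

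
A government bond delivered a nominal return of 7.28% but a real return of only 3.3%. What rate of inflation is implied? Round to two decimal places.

3.85%

From (1+r_nom) = (1+r_real)(1+π), we get 1+π = (1 + 7.28%)/(1 + 3.3%) = 1.0728/1.033 ≈ 1.03853.
So π ≈ 3.8529%.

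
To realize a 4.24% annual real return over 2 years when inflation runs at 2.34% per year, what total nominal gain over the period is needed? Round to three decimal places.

Required annual nominal rate: (1+4.24%)(1+2.34%) − 1 = 6.679216%.
Cumulative over 2 years: (1 + 0.06679216)^2 − 1 ≈ 0.13805.

13.805%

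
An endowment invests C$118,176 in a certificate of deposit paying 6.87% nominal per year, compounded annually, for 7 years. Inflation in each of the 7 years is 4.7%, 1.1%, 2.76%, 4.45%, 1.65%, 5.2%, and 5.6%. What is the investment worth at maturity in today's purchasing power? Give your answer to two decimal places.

Nominal value at maturity: C$118,176 × (1 + 6.87%)^7 ≈ C$188,156.81.
Price-level factor over 7 years: 1.047 × 1.011 × 1.0276 × 1.0445 × 1.0165 × 1.052 × 1.056 ≈ 1.2829727086.
The maturity value deflated by that factor is the answer in today's purchasing power.

C$146,656.91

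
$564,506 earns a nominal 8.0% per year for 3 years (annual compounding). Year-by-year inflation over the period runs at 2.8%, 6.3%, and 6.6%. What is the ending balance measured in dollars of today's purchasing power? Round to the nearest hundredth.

$610,458.64

Nominal value at maturity: $564,506 × (1 + 8.0%)^3 ≈ $711,114.98.
Price-level factor over 3 years: 1.028 × 1.063 × 1.066 = 1.164886424.
The maturity value deflated by that factor is the answer in today's purchasing power.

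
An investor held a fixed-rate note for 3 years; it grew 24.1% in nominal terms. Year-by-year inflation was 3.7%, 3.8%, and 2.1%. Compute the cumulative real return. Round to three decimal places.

Cumulative inflation factor: 1.037 × 1.038 × 1.021 ≈ 1.09901.
Nominal growth factor: 1.24100. Real growth factor = 1.24100 / 1.09901 ≈ 1.12920.
Total real return ≈ 12.9198%.

12.920%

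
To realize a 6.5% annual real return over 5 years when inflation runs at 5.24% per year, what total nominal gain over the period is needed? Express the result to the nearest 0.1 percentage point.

76.9%

Required annual nominal rate: (1+6.5%)(1+5.24%) − 1 = 12.0806%.
Cumulative over 5 years: (1 + 0.120806)^5 − 1 ≈ 0.76869.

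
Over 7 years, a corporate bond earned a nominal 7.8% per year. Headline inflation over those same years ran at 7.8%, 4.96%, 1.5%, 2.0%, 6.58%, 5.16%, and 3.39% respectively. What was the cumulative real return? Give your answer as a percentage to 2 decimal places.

24.63%

Cumulative inflation factor: 1.078 × 1.0496 × 1.015 × 1.020 × 1.0658 × 1.0516 × 1.0339 ≈ 1.35742.
Nominal growth factor: 1.69173. Real growth factor = 1.69173 / 1.35742 ≈ 1.24629.
Total real return ≈ 24.6286%.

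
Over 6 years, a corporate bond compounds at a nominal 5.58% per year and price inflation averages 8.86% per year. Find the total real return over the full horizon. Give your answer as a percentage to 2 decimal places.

The annual real rate is (1+5.58%)/(1+8.86%) − 1 = -3.0130%.
Compounded over 6 years: (1 + -0.030130)^6 − 1 ≈ -0.16770.

-16.77%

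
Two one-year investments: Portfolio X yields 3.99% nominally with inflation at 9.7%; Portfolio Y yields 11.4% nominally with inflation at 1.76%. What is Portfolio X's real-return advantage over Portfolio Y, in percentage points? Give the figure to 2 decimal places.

Portfolio X real return: 1.0399/1.097 − 1 = -5.205%.
Portfolio Y real return: 1.114/1.0176 − 1 = 9.473%.
Difference: -5.205 − 9.473 = -14.678 pp.

-14.68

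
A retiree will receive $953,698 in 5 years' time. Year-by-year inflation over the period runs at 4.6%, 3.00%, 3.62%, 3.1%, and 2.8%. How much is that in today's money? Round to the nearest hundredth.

Price-level factor over 5 years: 1.046 × 1.0300 × 1.0362 × 1.031 × 1.028 ≈ 1.1832166630.
Purchasing power today: $953,698 divided by that factor.

$806,021.44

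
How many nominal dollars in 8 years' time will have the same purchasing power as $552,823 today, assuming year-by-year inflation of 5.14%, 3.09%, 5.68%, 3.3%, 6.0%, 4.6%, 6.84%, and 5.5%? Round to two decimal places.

Cumulative price-level factor: 1.0514 × 1.0309 × 1.0568 × 1.033 × 1.060 × 1.046 × 1.0684 × 1.055 ≈ 1.4787730502.
Multiplying $552,823 by the price-level factor gives the future nominal sum.

$817,499.75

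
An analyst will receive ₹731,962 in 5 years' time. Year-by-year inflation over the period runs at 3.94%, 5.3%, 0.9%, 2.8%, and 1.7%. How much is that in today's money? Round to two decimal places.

₹633,975.12

Price-level factor over 5 years: 1.0394 × 1.053 × 1.009 × 1.028 × 1.017 ≈ 1.1545594957.
Purchasing power today: ₹731,962 divided by that factor.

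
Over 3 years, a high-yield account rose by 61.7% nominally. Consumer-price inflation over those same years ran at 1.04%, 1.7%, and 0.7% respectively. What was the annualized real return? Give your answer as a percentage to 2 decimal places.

Cumulative inflation factor: 1.0104 × 1.017 × 1.007 ≈ 1.03477.
Nominal growth factor: 1.61700. Real growth factor = 1.61700 / 1.03477 ≈ 1.56267.
Annualized: 1.56267^(1/3) − 1 ≈ 0.16044.

16.04%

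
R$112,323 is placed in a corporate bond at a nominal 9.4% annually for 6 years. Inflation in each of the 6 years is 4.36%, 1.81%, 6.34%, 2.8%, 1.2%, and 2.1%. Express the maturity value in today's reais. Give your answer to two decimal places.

Nominal value at maturity: R$112,323 × (1 + 9.4%)^6 ≈ R$192,562.90.
Price-level factor over 6 years: 1.0436 × 1.0181 × 1.0634 × 1.028 × 1.012 × 1.021 ≈ 1.2001085591.
Dividing the nominal maturity value by the price-level factor gives the value in today's money.

R$160,454.57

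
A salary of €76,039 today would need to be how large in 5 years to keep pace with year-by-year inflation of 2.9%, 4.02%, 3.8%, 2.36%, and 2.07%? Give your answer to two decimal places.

€88,266.19

Cumulative price-level factor: 1.029 × 1.0402 × 1.038 × 1.0236 × 1.0207 ≈ 1.1608015242.
The nominal amount required is €76,039 scaled up by that factor.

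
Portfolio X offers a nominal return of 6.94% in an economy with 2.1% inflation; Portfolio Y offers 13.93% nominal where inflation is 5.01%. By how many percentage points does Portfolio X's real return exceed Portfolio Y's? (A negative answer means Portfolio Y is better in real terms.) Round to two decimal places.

Portfolio X real return: 1.0694/1.021 − 1 = 4.740%.
Portfolio Y real return: 1.1393/1.0501 − 1 = 8.494%.
Difference: 4.740 − 8.494 = -3.754 pp.

-3.75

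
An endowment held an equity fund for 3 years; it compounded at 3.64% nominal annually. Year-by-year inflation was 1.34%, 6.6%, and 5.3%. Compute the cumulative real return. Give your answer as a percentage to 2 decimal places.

Cumulative inflation factor: 1.0134 × 1.066 × 1.053 ≈ 1.13754.
Nominal growth factor: 1.11322. Real growth factor = 1.11322 / 1.13754 ≈ 0.97862.
Total real return ≈ -2.1376%.

-2.14%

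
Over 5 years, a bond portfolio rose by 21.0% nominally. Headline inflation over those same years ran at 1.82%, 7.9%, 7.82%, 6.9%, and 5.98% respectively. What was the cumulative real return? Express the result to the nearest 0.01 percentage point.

Cumulative inflation factor: 1.0182 × 1.079 × 1.0782 × 1.069 × 1.0598 ≈ 1.34201.
Nominal growth factor: 1.21000. Real growth factor = 1.21000 / 1.34201 ≈ 0.90163.
Total real return ≈ -9.8367%.

-9.84%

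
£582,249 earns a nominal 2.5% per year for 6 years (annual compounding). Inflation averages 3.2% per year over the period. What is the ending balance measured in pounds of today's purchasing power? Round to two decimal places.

£558,951.03

Nominal value at maturity: £582,249 × (1 + 2.5%)^6 ≈ £675,230.33.
Price-level factor over 6 years: (1 + 3.2%)^6 ≈ 1.2080312910.
Dividing the nominal maturity value by the price-level factor gives the value in today's money.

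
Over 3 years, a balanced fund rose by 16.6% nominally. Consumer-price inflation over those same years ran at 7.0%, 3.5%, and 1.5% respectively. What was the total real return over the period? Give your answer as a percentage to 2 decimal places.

3.73%

Cumulative inflation factor: 1.070 × 1.035 × 1.015 ≈ 1.12406.
Nominal growth factor: 1.16600. Real growth factor = 1.16600 / 1.12406 ≈ 1.03731.
Total real return ≈ 3.7310%.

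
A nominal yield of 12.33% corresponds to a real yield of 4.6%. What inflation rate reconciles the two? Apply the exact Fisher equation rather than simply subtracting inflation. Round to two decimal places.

7.39%

From (1+r_nom) = (1+r_real)(1+π), we get 1+π = (1 + 12.33%)/(1 + 4.6%) = 1.1233/1.046 ≈ 1.07390.
So π ≈ 7.3901%.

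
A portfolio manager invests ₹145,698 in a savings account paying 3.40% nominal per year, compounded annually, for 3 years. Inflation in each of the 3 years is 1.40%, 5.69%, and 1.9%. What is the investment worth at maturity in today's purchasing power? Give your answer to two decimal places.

Nominal value at maturity: ₹145,698 × (1 + 3.40%)^3 ≈ ₹161,070.20.
Price-level factor over 3 years: 1.0140 × 1.0569 × 1.019 = 1.0920588354.
The maturity value deflated by that factor is the answer in today's purchasing power.

₹147,492.24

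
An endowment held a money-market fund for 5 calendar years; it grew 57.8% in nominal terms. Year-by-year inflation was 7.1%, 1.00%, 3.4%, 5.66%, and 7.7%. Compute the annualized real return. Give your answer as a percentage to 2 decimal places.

Cumulative inflation factor: 1.071 × 1.0100 × 1.034 × 1.0566 × 1.077 ≈ 1.27279.
Nominal growth factor: 1.57800. Real growth factor = 1.57800 / 1.27279 ≈ 1.23979.
Annualized: 1.23979^(1/5) − 1 ≈ 0.04393.

4.39%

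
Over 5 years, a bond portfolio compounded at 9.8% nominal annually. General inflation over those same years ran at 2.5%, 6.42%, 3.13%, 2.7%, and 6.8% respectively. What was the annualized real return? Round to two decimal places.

Cumulative inflation factor: 1.025 × 1.0642 × 1.0313 × 1.027 × 1.068 ≈ 1.23388.
Nominal growth factor: 1.59592. Real growth factor = 1.59592 / 1.23388 ≈ 1.29341.
Annualized: 1.29341^(1/5) − 1 ≈ 0.05280.

5.28%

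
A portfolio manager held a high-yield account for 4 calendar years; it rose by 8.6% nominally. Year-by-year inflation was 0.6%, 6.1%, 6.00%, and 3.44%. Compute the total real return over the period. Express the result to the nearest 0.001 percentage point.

Cumulative inflation factor: 1.006 × 1.061 × 1.0600 × 1.0344 ≈ 1.17033.
Nominal growth factor: 1.08600. Real growth factor = 1.08600 / 1.17033 ≈ 0.92794.
Total real return ≈ -7.2055%.

-7.206%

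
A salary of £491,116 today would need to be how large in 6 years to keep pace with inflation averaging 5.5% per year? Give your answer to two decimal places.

£677,171.76

Cumulative price-level factor: (1+5.5%)^6 ≈ 1.3788428068.
Multiplying £491,116 by the price-level factor gives the future nominal sum.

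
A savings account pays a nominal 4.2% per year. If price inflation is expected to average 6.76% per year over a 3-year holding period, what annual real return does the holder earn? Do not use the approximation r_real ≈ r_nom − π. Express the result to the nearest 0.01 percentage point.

With constant rates the annual real return is the same each year: (1+4.2%)/(1+6.76%) − 1 = -0.02398.

-2.40%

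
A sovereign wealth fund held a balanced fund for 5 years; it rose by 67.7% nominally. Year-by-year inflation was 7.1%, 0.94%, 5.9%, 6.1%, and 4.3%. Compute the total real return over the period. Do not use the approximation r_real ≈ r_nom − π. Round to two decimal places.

32.37%

Cumulative inflation factor: 1.071 × 1.0094 × 1.059 × 1.061 × 1.043 ≈ 1.26692.
Nominal growth factor: 1.67700. Real growth factor = 1.67700 / 1.26692 ≈ 1.32368.
Total real return ≈ 32.3685%.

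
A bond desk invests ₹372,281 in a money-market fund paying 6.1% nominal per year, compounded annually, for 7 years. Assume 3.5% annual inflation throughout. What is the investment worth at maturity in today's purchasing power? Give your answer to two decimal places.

₹442,890.24

Nominal value at maturity: ₹372,281 × (1 + 6.1%)^7 ≈ ₹563,480.07.
Price-level factor over 7 years: (1 + 3.5%)^7 ≈ 1.2722792628.
Dividing the nominal maturity value by the price-level factor gives the value in today's money.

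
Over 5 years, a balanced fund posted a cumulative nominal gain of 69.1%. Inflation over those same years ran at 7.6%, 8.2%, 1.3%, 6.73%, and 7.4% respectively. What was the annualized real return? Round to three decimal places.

4.578%

Cumulative inflation factor: 1.076 × 1.082 × 1.013 × 1.0673 × 1.074 ≈ 1.35189.
Nominal growth factor: 1.69100. Real growth factor = 1.69100 / 1.35189 ≈ 1.25085.
Annualized: 1.25085^(1/5) − 1 ≈ 0.04578.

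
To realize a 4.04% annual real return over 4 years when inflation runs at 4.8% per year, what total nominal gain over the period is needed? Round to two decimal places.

41.33%

Required annual nominal rate: (1+4.04%)(1+4.8%) − 1 = 9.03392%.
Cumulative over 4 years: (1 + 0.0903392)^4 − 1 ≈ 0.41334.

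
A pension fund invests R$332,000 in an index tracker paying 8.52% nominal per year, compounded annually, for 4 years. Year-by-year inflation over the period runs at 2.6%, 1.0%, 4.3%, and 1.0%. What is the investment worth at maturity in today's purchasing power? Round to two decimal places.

R$421,796.34

Nominal value at maturity: R$332,000 × (1 + 8.52%)^4 ≈ R$460,444.43.
Price-level factor over 4 years: 1.026 × 1.010 × 1.043 × 1.010 = 1.0916273718.
Dividing the nominal maturity value by the price-level factor gives the value in today's money.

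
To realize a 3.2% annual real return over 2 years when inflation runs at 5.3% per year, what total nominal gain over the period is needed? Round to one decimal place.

18.1%

Required annual nominal rate: (1+3.2%)(1+5.3%) − 1 = 8.6696%.
Cumulative over 2 years: (1 + 0.086696)^2 − 1 ≈ 0.18091.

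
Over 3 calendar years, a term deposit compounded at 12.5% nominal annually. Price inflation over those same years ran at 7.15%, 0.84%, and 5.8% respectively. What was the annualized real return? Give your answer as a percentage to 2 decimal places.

7.59%

Cumulative inflation factor: 1.0715 × 1.0084 × 1.058 ≈ 1.14317.
Nominal growth factor: 1.42383. Real growth factor = 1.42383 / 1.14317 ≈ 1.24551.
Annualized: 1.24551^(1/3) − 1 ≈ 0.07593.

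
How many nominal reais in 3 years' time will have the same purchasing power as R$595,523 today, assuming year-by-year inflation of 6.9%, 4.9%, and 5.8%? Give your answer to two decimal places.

R$706,541.05

Cumulative price-level factor: 1.069 × 1.049 × 1.058 = 1.186421098.
The nominal amount required is R$595,523 scaled up by that factor.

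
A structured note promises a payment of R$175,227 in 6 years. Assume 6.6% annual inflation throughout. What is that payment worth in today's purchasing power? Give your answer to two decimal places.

Price-level factor over 6 years: (1 + 6.6%)^6 ≈ 1.4673821377.
Purchasing power today: R$175,227 divided by that factor.

R$119,414.70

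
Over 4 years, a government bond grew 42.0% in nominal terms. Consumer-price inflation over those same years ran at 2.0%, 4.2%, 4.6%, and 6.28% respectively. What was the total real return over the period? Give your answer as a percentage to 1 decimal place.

Cumulative inflation factor: 1.020 × 1.042 × 1.046 × 1.0628 ≈ 1.18155.
Nominal growth factor: 1.42000. Real growth factor = 1.42000 / 1.18155 ≈ 1.20181.
Total real return ≈ 20.1814%.

20.2%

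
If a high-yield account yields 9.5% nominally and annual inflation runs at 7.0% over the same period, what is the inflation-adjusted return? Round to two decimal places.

2.34%

Real return via the Fisher equation: (1 + 9.5%)/(1 + 7.0%) − 1 = 1.095/1.070 − 1 ≈ 0.02336.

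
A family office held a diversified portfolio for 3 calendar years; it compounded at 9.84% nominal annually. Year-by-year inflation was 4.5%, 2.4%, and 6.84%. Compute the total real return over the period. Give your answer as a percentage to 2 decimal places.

Cumulative inflation factor: 1.045 × 1.024 × 1.0684 ≈ 1.14327.
Nominal growth factor: 1.32520. Real growth factor = 1.32520 / 1.14327 ≈ 1.15913.
Total real return ≈ 15.9128%.

15.91%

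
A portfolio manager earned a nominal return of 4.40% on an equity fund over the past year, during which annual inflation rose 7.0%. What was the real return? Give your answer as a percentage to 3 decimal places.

Real return via the Fisher equation: (1 + 4.40%)/(1 + 7.0%) − 1 = 1.0440/1.070 − 1 ≈ -0.02430.

-2.430%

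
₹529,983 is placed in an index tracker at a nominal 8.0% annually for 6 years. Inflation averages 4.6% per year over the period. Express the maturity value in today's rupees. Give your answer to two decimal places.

Nominal value at maturity: ₹529,983 × (1 + 8.0%)^6 ≈ ₹841,016.41.
Price-level factor over 6 years: (1 + 4.6%)^6 ≈ 1.3097551271.
The maturity value deflated by that factor is the answer in today's purchasing power.

₹642,117.29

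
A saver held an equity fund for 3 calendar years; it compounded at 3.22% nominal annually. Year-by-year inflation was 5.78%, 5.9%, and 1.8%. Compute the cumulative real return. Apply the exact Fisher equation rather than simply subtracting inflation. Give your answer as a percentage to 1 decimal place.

Cumulative inflation factor: 1.0578 × 1.059 × 1.018 ≈ 1.14037.
Nominal growth factor: 1.09974. Real growth factor = 1.09974 / 1.14037 ≈ 0.96437.
Total real return ≈ -3.5629%.

-3.6%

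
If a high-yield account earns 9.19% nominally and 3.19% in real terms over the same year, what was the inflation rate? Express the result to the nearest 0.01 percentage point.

5.81%

From (1+r_nom) = (1+r_real)(1+π), we get 1+π = (1 + 9.19%)/(1 + 3.19%) = 1.0919/1.0319 ≈ 1.05815.
So π ≈ 5.8145%.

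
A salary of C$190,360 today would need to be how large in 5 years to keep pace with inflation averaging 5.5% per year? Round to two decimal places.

C$248,792.91

Cumulative price-level factor: (1+5.5%)^5 ≈ 1.3069600064.
The nominal amount required is C$190,360 scaled up by that factor.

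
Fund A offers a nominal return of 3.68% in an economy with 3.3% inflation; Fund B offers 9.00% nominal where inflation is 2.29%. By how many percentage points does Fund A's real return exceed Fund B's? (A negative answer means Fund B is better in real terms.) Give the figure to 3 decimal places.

-6.192

Fund A real return: 1.0368/1.033 − 1 = 0.3679%.
Fund B real return: 1.0900/1.0229 − 1 = 6.5598%.
Difference: 0.3679 − 6.5598 = -6.1919 pp.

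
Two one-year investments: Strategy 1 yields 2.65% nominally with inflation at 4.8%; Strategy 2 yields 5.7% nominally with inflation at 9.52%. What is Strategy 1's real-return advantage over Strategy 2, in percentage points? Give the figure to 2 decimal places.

Strategy 1 real return: 1.0265/1.048 − 1 = -2.052%.
Strategy 2 real return: 1.057/1.0952 − 1 = -3.488%.
Difference: -2.052 − (-3.488) = 1.436 pp.

1.44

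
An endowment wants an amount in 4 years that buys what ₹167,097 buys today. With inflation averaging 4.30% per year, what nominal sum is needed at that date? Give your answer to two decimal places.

₹197,745.17

Cumulative price-level factor: (1+4.30%)^4 ≈ 1.1834154468.
Multiplying ₹167,097 by the price-level factor gives the future nominal sum.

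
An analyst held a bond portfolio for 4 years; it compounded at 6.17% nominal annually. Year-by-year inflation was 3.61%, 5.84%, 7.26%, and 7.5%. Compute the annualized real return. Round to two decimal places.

Cumulative inflation factor: 1.0361 × 1.0584 × 1.0726 × 1.075 ≈ 1.26444.
Nominal growth factor: 1.27060. Real growth factor = 1.27060 / 1.26444 ≈ 1.00487.
Annualized: 1.00487^(1/4) − 1 ≈ 0.00122.

0.12%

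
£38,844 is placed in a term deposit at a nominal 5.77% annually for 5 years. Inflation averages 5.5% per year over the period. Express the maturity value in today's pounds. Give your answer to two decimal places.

£39,343.61

Nominal value at maturity: £38,844 × (1 + 5.77%)^5 ≈ £51,420.52.
Price-level factor over 5 years: (1 + 5.5%)^5 ≈ 1.3069600064.
The maturity value deflated by that factor is the answer in today's purchasing power.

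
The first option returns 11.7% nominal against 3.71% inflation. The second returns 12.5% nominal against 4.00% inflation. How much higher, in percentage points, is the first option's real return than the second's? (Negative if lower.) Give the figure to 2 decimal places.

-0.47

The first option real return: 1.117/1.0371 − 1 = 7.704%.
The second real return: 1.125/1.0400 − 1 = 8.173%.
Difference: 7.704 − 8.173 = -0.469 pp.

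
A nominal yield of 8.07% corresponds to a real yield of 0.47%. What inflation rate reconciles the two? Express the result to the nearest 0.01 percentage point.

7.56%

From (1+r_nom) = (1+r_real)(1+π), we get 1+π = (1 + 8.07%)/(1 + 0.47%) = 1.0807/1.0047 ≈ 1.07564.
So π ≈ 7.5644%.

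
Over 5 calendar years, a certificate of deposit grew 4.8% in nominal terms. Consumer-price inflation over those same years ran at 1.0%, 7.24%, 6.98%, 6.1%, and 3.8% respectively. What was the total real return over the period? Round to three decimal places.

-17.876%

Cumulative inflation factor: 1.010 × 1.0724 × 1.0698 × 1.061 × 1.038 ≈ 1.27613.
Nominal growth factor: 1.04800. Real growth factor = 1.04800 / 1.27613 ≈ 0.82124.
Total real return ≈ -17.8764%.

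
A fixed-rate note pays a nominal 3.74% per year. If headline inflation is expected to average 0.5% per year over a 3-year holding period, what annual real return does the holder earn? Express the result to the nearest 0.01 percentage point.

3.22%

With constant rates the annual real return is the same each year: (1+3.74%)/(1+0.5%) − 1 = 0.03224.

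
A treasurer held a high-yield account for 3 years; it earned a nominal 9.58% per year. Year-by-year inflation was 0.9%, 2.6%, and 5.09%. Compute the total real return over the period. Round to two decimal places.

Cumulative inflation factor: 1.009 × 1.026 × 1.0509 ≈ 1.08793.
Nominal growth factor: 1.31581. Real growth factor = 1.31581 / 1.08793 ≈ 1.20947.
Total real return ≈ 20.9467%.

20.95%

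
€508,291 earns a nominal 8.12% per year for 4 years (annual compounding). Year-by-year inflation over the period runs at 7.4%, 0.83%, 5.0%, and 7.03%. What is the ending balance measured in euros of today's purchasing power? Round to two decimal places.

Nominal value at maturity: €508,291 × (1 + 8.12%)^4 ≈ €694,602.86.
Price-level factor over 4 years: 1.074 × 1.0083 × 1.050 × 1.0703 ≈ 1.2169952217.
Dividing the nominal maturity value by the price-level factor gives the value in today's money.

€570,752.33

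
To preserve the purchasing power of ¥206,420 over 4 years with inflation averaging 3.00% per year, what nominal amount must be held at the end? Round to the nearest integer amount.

¥232,328

Cumulative price-level factor: (1+3.00%)^4 = 1.12550881.
Multiplying ¥206,420 by the price-level factor gives the future nominal sum.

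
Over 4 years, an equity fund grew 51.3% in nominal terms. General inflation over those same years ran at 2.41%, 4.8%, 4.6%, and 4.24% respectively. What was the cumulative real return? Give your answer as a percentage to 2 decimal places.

29.29%

Cumulative inflation factor: 1.0241 × 1.048 × 1.046 × 1.0424 ≈ 1.17023.
Nominal growth factor: 1.51300. Real growth factor = 1.51300 / 1.17023 ≈ 1.29291.
Total real return ≈ 29.2913%.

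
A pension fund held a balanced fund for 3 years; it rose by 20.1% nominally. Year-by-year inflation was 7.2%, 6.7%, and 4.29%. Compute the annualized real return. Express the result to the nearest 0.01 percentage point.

Cumulative inflation factor: 1.072 × 1.067 × 1.0429 ≈ 1.19289.
Nominal growth factor: 1.20100. Real growth factor = 1.20100 / 1.19289 ≈ 1.00680.
Annualized: 1.00680^(1/3) − 1 ≈ 0.00226.

0.23%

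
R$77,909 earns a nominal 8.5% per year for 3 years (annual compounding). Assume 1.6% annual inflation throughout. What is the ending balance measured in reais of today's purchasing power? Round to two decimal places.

Nominal value at maturity: R$77,909 × (1 + 8.5%)^3 ≈ R$99,512.32.
Price-level factor over 3 years: (1 + 1.6%)^3 = 1.048772096.
The maturity value deflated by that factor is the answer in today's purchasing power.

R$94,884.60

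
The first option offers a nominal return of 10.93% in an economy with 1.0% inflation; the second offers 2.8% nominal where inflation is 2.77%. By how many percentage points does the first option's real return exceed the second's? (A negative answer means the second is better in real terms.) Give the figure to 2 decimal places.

The first option real return: 1.1093/1.010 − 1 = 9.832%.
The second real return: 1.028/1.0277 − 1 = 0.029%.
Difference: 9.832 − 0.029 = 9.803 pp.

9.80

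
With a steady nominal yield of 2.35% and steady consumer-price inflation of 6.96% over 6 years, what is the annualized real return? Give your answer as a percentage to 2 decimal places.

With constant rates the annual real return is the same each year: (1+2.35%)/(1+6.96%) − 1 = -0.04310.

-4.31%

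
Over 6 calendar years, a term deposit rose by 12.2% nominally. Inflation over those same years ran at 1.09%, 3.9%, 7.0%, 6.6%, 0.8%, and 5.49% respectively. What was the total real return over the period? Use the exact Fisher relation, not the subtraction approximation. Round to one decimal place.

-11.9%

Cumulative inflation factor: 1.0109 × 1.039 × 1.070 × 1.066 × 1.008 × 1.0549 ≈ 1.27390.
Nominal growth factor: 1.12200. Real growth factor = 1.12200 / 1.27390 ≈ 0.88076.
Total real return ≈ -11.9243%.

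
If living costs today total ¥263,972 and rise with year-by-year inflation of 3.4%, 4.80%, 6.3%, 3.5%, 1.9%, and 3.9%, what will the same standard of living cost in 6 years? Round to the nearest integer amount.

Cumulative price-level factor: 1.034 × 1.0480 × 1.063 × 1.035 × 1.019 × 1.039 ≈ 1.2622493836.
The nominal amount required is ¥263,972 scaled up by that factor.

¥333,198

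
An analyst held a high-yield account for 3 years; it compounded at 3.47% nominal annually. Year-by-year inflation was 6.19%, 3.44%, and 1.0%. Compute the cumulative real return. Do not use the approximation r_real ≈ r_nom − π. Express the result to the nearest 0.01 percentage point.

-0.15%

Cumulative inflation factor: 1.0619 × 1.0344 × 1.010 ≈ 1.10941.
Nominal growth factor: 1.10775. Real growth factor = 1.10775 / 1.10941 ≈ 0.99850.
Total real return ≈ -0.1496%.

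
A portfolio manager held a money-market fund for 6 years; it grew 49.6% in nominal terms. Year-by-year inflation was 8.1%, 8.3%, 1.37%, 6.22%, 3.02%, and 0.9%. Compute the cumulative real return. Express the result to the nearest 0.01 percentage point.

Cumulative inflation factor: 1.081 × 1.083 × 1.0137 × 1.0622 × 1.0302 × 1.009 ≈ 1.31034.
Nominal growth factor: 1.49600. Real growth factor = 1.49600 / 1.31034 ≈ 1.14169.
Total real return ≈ 14.1692%.

14.17%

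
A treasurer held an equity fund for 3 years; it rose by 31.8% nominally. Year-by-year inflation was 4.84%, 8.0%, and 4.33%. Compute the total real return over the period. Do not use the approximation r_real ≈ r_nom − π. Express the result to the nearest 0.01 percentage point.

Cumulative inflation factor: 1.0484 × 1.080 × 1.0433 ≈ 1.18130.
Nominal growth factor: 1.31800. Real growth factor = 1.31800 / 1.18130 ≈ 1.11572.
Total real return ≈ 11.5721%.

11.57%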